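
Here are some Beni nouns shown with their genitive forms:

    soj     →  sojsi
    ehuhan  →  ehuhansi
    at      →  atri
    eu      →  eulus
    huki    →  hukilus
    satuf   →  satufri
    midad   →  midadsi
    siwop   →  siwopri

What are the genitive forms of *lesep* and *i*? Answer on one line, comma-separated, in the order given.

The pattern is voicing of the final sound: -ri when the stem ends in a voiceless consonant (*at*, *satuf*, *siwop*); -si when the stem ends in a voiced consonant (*soj*, *ehuhan*, *midad*); -lus when the stem ends in a vowel (*eu*, *huki*).
The final sound of *lesep* is /p/, which is a voiceless consonant, so the suffix is -ri, giving *lesepri*.
*i*: final sound = /i/, a vowel → -lus → *ilus*.

lesepri, ilus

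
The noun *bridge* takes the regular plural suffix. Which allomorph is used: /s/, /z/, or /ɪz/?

The stem *bridge* ends in a sibilant (/s, z, ʃ, ʒ, tʃ, dʒ/).
The plural suffix surfaces as /ɪz/ after sibilants, /s/ after other voiceless consonants, and /z/ after other voiced sounds.
So the plural -s on *bridge* is pronounced /ɪz/.

/ɪz/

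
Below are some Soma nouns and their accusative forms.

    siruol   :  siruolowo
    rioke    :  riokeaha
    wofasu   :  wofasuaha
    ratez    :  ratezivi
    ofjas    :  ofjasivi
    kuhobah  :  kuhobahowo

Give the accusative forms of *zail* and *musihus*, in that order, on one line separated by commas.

Looking at the final sound of each stem: -ivi when the stem ends in a sibilant (*ratez*, *ofjas*); -owo when the stem ends in a non-sibilant consonant (*siruol*, *kuhobah*); -aha when the stem ends in a vowel (*rioke*, *wofasu*).
*zail*: final sound = /l/, a non-sibilant consonant → -owo → *zailowo*.
*musihus*: final sound = /s/, a sibilant → -ivi → *musihusivi*.

zailowo, musihusivi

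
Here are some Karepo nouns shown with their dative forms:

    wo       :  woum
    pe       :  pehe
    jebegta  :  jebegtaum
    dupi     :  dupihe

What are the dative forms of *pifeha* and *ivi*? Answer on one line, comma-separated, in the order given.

pifehaum, ivihe

The alternation tracks the last vowel of the stem — -he when the last vowel of the stem is a front vowel (*pe*, *dupi*); -um when the last vowel of the stem is a back vowel (*wo*, *jebegta*).
*pifeha* — last vowel /a/ (a back vowel) → -um → *pifehaum*.
The last vowel of *ivi* is /i/, which is a front vowel, so the suffix is -he, giving *ivihe*.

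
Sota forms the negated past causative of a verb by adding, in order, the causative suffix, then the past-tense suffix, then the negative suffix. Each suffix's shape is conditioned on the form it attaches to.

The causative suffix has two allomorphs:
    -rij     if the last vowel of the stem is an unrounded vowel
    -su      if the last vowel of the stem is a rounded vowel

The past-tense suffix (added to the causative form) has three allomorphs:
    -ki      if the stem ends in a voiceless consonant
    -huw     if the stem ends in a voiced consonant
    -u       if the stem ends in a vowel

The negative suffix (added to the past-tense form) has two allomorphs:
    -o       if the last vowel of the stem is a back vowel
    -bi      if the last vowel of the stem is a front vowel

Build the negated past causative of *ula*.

The last vowel of *ula* is /a/, which is an unrounded vowel, so the causative suffix is -rij, giving *ularij*.
The causative form *ularij*: final sound = /j/, a voiced consonant → -huw → *ularijhuw*.
The past-tense form *ularijhuw* — last vowel /u/ (a back vowel) → -o → *ularijhuwo*.

ularijhuwo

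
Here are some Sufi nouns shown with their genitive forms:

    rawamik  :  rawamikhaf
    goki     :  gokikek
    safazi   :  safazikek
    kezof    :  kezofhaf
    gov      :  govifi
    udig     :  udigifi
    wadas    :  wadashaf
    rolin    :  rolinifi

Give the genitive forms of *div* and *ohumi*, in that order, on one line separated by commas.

divifi, ohumikek

The pattern is voicing of the final sound: -haf when the stem ends in a voiceless consonant (*rawamik*, *kezof*, *wadas*); -ifi when the stem ends in a voiced consonant (*gov*, *udig*, *rolin*); -kek when the stem ends in a vowel (*goki*, *safazi*).
*div* — final sound /v/ (a voiced consonant) → -ifi → *divifi*.
*ohumi* — final sound /i/ (a vowel) → -kek → *ohumikek*.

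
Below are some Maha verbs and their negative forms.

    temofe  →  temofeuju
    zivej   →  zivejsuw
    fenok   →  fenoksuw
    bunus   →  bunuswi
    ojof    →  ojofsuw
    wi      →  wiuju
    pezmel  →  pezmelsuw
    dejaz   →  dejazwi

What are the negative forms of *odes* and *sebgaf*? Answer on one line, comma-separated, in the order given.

odeswi, sebgafsuw

The alternation tracks the final sound of the stem — -wi when the stem ends in a sibilant (*bunus*, *dejaz*); -suw when the stem ends in a non-sibilant consonant (*zivej*, *fenok*, *ojof*, *pezmel*); -uju when the stem ends in a vowel (*temofe*, *wi*).
*odes* — final sound /s/ (a sibilant) → -wi → *odeswi*.
*sebgaf* — final sound /f/ (a non-sibilant consonant) → -suw → *sebgafsuw*.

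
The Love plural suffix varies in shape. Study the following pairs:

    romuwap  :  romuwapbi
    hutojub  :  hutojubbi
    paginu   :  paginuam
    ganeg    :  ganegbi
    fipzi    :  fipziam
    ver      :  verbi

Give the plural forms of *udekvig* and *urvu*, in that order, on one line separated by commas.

Looking at the final sound of each stem: -bi when the stem ends in a consonant (*romuwap*, *hutojub*, *ganeg*, *ver*); -am when the stem ends in a vowel (*paginu*, *fipzi*).
Since the final sound of *udekvig* is /g/ (a consonant), it takes -bi, giving *udekvigbi*.
Since the final sound of *urvu* is /u/ (a vowel), it takes -am, giving *urvuam*.

udekvigbi, urvuam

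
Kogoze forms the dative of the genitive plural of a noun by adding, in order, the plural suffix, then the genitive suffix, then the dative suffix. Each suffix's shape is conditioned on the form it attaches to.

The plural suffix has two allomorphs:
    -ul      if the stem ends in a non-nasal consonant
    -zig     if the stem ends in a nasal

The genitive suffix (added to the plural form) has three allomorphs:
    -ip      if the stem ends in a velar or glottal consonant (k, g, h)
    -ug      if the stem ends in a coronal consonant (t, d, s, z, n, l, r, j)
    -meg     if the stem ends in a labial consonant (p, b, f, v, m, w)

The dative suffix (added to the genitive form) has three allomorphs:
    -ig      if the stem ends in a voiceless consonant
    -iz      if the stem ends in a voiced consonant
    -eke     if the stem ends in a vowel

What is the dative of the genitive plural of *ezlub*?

*ezlub*: final consonant = /b/, non-nasal → -ul → *ezlubul*.
Since the final consonant of the plural form *ezlubul* is /l/ (coronal), it takes -ug, giving *ezlubulug*.
The genitive form *ezlubulug* — final sound /g/ (a voiced consonant) → -iz → *ezlubulugiz*.

ezlubulugiz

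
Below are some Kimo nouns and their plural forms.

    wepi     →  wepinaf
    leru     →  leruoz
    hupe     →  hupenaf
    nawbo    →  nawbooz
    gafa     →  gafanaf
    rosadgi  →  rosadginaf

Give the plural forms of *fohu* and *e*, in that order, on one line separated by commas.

The alternation tracks the last vowel of the stem — -oz when the last vowel of the stem is a rounded vowel (*leru*, *nawbo*); -naf when the last vowel of the stem is an unrounded vowel (*wepi*, *hupe*, *gafa*, *rosadgi*).
*fohu*: last vowel = /u/, a rounded vowel → -oz → *fohuoz*.
Since the last vowel of *e* is /e/ (an unrounded vowel), it takes -naf, giving *enaf*.

fohuoz, enaf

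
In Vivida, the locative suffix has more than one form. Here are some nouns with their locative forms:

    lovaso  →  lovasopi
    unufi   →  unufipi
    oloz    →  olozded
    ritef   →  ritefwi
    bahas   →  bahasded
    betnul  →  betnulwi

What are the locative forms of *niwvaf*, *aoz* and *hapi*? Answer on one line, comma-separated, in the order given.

Looking at the final sound of each stem: -ded when the stem ends in a sibilant (*oloz*, *bahas*); -wi when the stem ends in a non-sibilant consonant (*ritef*, *betnul*); -pi when the stem ends in a vowel (*lovaso*, *unufi*).
The final sound of *niwvaf* is /f/, which is a non-sibilant consonant, so the suffix is -wi, giving *niwvafwi*.
Since the final sound of *aoz* is /z/ (a sibilant), it takes -ded, giving *aozded*.
*hapi*: final sound = /i/, a vowel → -pi → *hapipi*.

niwvafwi, aozded, hapipi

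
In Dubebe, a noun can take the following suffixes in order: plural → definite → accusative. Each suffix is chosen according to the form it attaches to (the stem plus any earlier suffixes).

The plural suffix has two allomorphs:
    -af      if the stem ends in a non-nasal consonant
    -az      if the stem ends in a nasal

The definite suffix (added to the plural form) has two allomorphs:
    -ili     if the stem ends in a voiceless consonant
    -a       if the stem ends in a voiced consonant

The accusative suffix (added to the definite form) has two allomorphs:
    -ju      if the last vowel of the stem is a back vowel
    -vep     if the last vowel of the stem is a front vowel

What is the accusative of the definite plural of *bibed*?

The final consonant of *bibed* is /d/, which is non-nasal, so the plural suffix is -af, giving *bibedaf*.
The plural form *bibedaf*: final consonant = /f/, voiceless → -ili → *bibedafili*.
The definite form *bibedafili*: last vowel = /i/, a front vowel → -vep → *bibedafilivep*.

bibedafilivep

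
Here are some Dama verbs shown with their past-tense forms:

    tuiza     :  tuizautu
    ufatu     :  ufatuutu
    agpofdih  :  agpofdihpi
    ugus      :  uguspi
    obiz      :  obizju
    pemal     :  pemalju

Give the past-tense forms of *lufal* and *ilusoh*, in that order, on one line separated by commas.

The alternation tracks the final sound of the stem — -pi when the stem ends in a voiceless consonant (*agpofdih*, *ugus*); -ju when the stem ends in a voiced consonant (*obiz*, *pemal*); -utu when the stem ends in a vowel (*tuiza*, *ufatu*).
Since the final sound of *lufal* is /l/ (a voiced consonant), it takes -ju, giving *lufalju*.
Since the final sound of *ilusoh* is /h/ (a voiceless consonant), it takes -pi, giving *ilusohpi*.

lufalju, ilusohpi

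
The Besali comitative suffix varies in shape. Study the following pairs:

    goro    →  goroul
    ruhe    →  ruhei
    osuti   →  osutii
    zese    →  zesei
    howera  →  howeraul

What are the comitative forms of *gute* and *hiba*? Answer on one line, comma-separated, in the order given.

The pattern is front/back vowel harmony: -i when the last vowel of the stem is a front vowel (*ruhe*, *osuti*, *zese*); -ul when the last vowel of the stem is a back vowel (*goro*, *howera*).
Since the last vowel of *gute* is /e/ (a front vowel), it takes -i, giving *gutei*.
*hiba* — last vowel /a/ (a back vowel) → -ul → *hibaul*.

gutei, hibaul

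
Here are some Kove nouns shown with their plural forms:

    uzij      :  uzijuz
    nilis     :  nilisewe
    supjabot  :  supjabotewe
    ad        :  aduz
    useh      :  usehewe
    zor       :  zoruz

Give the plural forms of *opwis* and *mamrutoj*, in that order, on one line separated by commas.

opwisewe, mamrutojuz

The pattern is voicing of the final consonant: -ewe when the stem ends in a voiceless consonant (*nilis*, *supjabot*, *useh*); -uz when the stem ends in a voiced consonant (*uzij*, *ad*, *zor*).
*opwis*: final consonant = /s/, voiceless → -ewe → *opwisewe*.
Since the final consonant of *mamrutoj* is /j/ (voiced), it takes -uz, giving *mamrutojuz*.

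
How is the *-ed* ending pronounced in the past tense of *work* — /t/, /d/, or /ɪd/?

The stem *work* ends in a voiceless consonant other than /t/.
The -ed suffix is realized as /ɪd/ after /t, d/; as /t/ after other voiceless consonants; and as /d/ after other voiced sounds.
So -ed on *work* is pronounced /t/.

/t/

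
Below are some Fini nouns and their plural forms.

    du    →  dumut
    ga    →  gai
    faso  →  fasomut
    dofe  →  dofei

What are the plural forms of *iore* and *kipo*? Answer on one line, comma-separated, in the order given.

iorei, kipomut

The pattern is rounding harmony: -mut when the last vowel of the stem is a rounded vowel (*du*, *faso*); -i when the last vowel of the stem is an unrounded vowel (*ga*, *dofe*).
*iore* — last vowel /e/ (an unrounded vowel) → -i → *iorei*.
*kipo*: last vowel = /o/, a rounded vowel → -mut → *kipomut*.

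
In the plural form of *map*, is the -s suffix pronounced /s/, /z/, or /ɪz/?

The stem *map* ends in a voiceless non-sibilant consonant.
The plural suffix surfaces as /ɪz/ after sibilants, /s/ after other voiceless consonants, and /z/ after other voiced sounds.
So the plural -s on *map* is pronounced /s/.

/s/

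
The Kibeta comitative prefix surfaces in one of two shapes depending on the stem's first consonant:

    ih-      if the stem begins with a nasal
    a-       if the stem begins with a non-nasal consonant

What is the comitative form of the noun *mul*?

ihmul

The first consonant of *mul* is /m/, which is a nasal, so the prefix is ih-, giving *ihmul*.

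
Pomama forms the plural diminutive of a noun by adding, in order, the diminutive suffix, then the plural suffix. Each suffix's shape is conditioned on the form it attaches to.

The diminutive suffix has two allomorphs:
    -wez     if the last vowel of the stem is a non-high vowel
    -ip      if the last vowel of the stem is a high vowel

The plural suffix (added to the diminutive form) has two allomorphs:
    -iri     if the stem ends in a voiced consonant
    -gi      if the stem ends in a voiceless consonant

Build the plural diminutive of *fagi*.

fagiipgi

*fagi*: last vowel = /i/, a high vowel → -ip → *fagiip*.
The diminutive form *fagiip* — final consonant /p/ (voiceless) → -gi → *fagiipgi*.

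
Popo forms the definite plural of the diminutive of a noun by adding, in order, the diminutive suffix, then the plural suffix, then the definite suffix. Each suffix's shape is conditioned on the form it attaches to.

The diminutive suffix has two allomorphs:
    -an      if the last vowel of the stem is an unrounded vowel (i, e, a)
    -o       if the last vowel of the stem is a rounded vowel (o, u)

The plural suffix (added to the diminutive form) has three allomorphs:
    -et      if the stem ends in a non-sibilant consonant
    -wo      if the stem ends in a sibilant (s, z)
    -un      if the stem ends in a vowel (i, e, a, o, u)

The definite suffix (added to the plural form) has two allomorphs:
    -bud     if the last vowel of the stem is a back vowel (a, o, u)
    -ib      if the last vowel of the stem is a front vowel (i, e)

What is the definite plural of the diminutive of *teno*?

tenoounbud

The last vowel of *teno* is /o/, which is a rounded vowel, so the diminutive suffix is -o, giving *tenoo*.
Since the final sound of the diminutive form *tenoo* is /o/ (a vowel), it takes -un, giving *tenooun*.
Since the last vowel of the plural form *tenooun* is /u/ (a back vowel), it takes -bud, giving *tenoounbud*.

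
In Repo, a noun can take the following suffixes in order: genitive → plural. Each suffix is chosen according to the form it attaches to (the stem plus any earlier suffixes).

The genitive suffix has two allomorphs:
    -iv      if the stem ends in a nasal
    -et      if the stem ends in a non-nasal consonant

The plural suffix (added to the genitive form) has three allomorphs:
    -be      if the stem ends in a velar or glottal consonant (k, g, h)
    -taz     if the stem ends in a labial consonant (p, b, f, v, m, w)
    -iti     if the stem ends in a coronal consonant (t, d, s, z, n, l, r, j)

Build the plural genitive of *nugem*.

*nugem*: final consonant = /m/, a nasal → -iv → *nugemiv*.
The genitive form *nugemiv*: final consonant = /v/, labial → -taz → *nugemivtaz*.

nugemivtaz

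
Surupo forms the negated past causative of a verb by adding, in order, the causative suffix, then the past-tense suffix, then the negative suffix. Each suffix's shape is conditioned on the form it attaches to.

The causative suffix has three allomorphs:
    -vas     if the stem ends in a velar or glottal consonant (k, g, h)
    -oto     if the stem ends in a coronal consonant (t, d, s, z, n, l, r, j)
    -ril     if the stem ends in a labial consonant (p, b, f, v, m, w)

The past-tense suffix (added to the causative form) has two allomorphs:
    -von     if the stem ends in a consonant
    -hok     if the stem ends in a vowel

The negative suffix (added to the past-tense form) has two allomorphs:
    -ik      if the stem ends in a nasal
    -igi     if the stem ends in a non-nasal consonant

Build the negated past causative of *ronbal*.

ronbalotohokigi

Since the final consonant of *ronbal* is /l/ (coronal), it takes -oto, giving *ronbaloto*.
The final sound of the causative form *ronbaloto* is /o/, which is a vowel, so the past-tense suffix is -hok, giving *ronbalotohok*.
The final consonant of the past-tense form *ronbalotohok* is /k/, which is non-nasal, so the negative suffix is -igi, giving *ronbalotohokigi*.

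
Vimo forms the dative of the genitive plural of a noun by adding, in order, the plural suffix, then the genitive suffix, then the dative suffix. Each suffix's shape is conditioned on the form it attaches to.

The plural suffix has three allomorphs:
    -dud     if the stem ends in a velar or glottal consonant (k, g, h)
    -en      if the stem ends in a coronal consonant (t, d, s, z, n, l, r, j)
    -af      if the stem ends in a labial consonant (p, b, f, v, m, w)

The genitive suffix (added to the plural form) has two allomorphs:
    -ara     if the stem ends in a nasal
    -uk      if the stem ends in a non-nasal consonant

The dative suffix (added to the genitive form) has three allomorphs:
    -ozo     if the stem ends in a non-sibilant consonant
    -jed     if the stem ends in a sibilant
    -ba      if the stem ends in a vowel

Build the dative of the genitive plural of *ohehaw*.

ohehawafukozo

Since the final consonant of *ohehaw* is /w/ (labial), it takes -af, giving *ohehawaf*.
The plural form *ohehawaf*: final consonant = /f/, non-nasal → -uk → *ohehawafuk*.
Since the final sound of the genitive form *ohehawafuk* is /k/ (a non-sibilant consonant), it takes -ozo, giving *ohehawafukozo*.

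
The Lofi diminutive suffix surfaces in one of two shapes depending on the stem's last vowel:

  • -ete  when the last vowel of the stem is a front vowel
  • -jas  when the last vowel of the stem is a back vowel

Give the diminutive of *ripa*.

ripajas

The last vowel of *ripa* is /a/, which is a back vowel, so the suffix is -jas, giving *ripajas*.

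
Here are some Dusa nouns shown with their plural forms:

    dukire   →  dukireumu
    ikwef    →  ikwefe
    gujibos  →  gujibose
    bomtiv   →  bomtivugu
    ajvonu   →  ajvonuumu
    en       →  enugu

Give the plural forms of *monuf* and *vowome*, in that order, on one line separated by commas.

Looking at the final sound of each stem: -e when the stem ends in a voiceless consonant (*ikwef*, *gujibos*); -ugu when the stem ends in a voiced consonant (*bomtiv*, *en*); -umu when the stem ends in a vowel (*dukire*, *ajvonu*).
*monuf*: final sound = /f/, a voiceless consonant → -e → *monufe*.
Since the final sound of *vowome* is /e/ (a vowel), it takes -umu, giving *vowomeumu*.

monufe, vowomeumu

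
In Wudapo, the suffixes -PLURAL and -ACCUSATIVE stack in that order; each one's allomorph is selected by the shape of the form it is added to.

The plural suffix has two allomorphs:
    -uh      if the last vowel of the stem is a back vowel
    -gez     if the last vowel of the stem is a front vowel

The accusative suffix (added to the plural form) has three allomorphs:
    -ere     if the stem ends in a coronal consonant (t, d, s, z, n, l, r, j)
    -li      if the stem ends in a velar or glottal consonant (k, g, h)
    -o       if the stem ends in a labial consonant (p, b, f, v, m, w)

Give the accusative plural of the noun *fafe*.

*fafe*: last vowel = /e/, a front vowel → -gez → *fafegez*.
The plural form *fafegez* — final consonant /z/ (coronal) → -ere → *fafegezere*.

fafegezere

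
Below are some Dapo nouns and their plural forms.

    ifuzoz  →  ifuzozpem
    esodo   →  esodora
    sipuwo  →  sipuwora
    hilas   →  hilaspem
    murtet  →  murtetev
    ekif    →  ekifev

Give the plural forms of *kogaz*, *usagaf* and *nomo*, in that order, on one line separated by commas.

kogazpem, usagafev, nomora

Looking at the final sound of each stem: -pem when the stem ends in a sibilant (*ifuzoz*, *hilas*); -ev when the stem ends in a non-sibilant consonant (*murtet*, *ekif*); -ra when the stem ends in a vowel (*esodo*, *sipuwo*).
The final sound of *kogaz* is /z/, which is a sibilant, so the suffix is -pem, giving *kogazpem*.
Since the final sound of *usagaf* is /f/ (a non-sibilant consonant), it takes -ev, giving *usagafev*.
*nomo*: final sound = /o/, a vowel → -ra → *nomora*.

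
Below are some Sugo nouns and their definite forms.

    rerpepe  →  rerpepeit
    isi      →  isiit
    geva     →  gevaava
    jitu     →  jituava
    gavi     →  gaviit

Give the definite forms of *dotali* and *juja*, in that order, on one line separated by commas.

Looking at the last vowel of each stem: -it when the last vowel of the stem is a front vowel (*rerpepe*, *isi*, *gavi*); -ava when the last vowel of the stem is a back vowel (*geva*, *jitu*).
Since the last vowel of *dotali* is /i/ (a front vowel), it takes -it, giving *dotaliit*.
The last vowel of *juja* is /a/, which is a back vowel, so the suffix is -ava, giving *jujaava*.

dotaliit, jujaava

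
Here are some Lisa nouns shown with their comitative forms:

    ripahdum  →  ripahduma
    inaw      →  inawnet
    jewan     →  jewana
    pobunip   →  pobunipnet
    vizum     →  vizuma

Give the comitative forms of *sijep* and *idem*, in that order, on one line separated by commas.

The pattern is nasality of the final consonant: -a when the stem ends in a nasal (*ripahdum*, *jewan*, *vizum*); -net when the stem ends in a non-nasal consonant (*inaw*, *pobunip*).
The final consonant of *sijep* is /p/, which is non-nasal, so the suffix is -net, giving *sijepnet*.
*idem* — final consonant /m/ (a nasal) → -a → *idema*.

sijepnet, idema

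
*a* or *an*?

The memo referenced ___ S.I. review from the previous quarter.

The indefinite article is chosen by the initial *sound* of the following word, not its spelling.
The initialism *S.I.* is read letter by letter; the first letter, S, is pronounced /ɛs/, which begins with a vowel sound.
So the article is *an*: The memo referenced an S.I. review from the previous quarter.

an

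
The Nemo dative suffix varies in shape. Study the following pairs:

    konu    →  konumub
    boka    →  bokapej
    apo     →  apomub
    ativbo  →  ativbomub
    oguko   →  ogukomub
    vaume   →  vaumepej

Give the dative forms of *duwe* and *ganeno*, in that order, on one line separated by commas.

Looking at the last vowel of each stem: -mub when the last vowel of the stem is a rounded vowel (*konu*, *apo*, *ativbo*, *oguko*); -pej when the last vowel of the stem is an unrounded vowel (*boka*, *vaume*).
The last vowel of *duwe* is /e/, which is an unrounded vowel, so the suffix is -pej, giving *duwepej*.
*ganeno*: last vowel = /o/, a rounded vowel → -mub → *ganenomub*.

duwepej, ganenomub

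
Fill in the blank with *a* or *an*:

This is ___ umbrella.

an

The indefinite article is chosen by the initial *sound* of the following word, not its spelling.
*umbrella* begins with the sound /ʌ/ (u pronounced /ʌ/) — a vowel sound.
So the article is *an*: This is an umbrella.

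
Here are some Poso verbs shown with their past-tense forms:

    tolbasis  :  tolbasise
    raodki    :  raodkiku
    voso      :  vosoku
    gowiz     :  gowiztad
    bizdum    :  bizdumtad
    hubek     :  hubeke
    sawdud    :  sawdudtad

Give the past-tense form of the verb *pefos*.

Looking at the final sound of each stem: -e when the stem ends in a voiceless consonant (*tolbasis*, *hubek*); -tad when the stem ends in a voiced consonant (*gowiz*, *bizdum*, *sawdud*); -ku when the stem ends in a vowel (*raodki*, *voso*).
*pefos* — final sound /s/ (a voiceless consonant) → -e → *pefose*.

pefose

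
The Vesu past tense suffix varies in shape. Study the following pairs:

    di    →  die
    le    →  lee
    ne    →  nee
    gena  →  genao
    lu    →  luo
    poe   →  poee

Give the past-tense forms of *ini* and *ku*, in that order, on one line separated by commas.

Looking at the last vowel of each stem: -e when the last vowel of the stem is a front vowel (*di*, *le*, *ne*, *poe*); -o when the last vowel of the stem is a back vowel (*gena*, *lu*).
The last vowel of *ini* is /i/, which is a front vowel, so the suffix is -e, giving *inie*.
*ku*: last vowel = /u/, a back vowel → -o → *kuo*.

inie, kuo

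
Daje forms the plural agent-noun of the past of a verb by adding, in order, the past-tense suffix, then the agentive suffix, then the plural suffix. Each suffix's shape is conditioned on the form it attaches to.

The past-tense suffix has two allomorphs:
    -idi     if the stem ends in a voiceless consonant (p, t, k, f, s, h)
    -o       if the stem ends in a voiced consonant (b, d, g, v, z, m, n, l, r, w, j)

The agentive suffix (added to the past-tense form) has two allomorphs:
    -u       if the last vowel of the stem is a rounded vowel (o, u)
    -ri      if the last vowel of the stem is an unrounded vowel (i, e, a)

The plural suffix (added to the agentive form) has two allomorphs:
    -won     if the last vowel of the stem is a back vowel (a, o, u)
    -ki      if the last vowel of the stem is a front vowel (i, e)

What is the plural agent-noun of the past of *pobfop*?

pobfopidiriki

*pobfop* — final consonant /p/ (voiceless) → -idi → *pobfopidi*.
The past-tense form *pobfopidi*: last vowel = /i/, an unrounded vowel → -ri → *pobfopidiri*.
The agentive form *pobfopidiri* — last vowel /i/ (a front vowel) → -ki → *pobfopidiriki*.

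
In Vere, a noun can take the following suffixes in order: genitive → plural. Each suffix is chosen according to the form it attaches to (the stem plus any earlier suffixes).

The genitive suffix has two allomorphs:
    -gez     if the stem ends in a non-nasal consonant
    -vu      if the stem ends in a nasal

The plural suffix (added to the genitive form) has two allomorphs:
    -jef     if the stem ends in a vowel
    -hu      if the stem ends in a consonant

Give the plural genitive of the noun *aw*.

awgezhu

Since the final consonant of *aw* is /w/ (non-nasal), it takes -gez, giving *awgez*.
The final sound of the genitive form *awgez* is /z/, which is a consonant, so the plural suffix is -hu, giving *awgezhu*.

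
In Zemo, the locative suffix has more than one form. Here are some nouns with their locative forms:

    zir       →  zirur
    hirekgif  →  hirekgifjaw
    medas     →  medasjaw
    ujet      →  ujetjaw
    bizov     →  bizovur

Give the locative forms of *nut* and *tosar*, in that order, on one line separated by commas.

nutjaw, tosarur

The suffix is conditioned by the final consonant: -jaw when the stem ends in a voiceless consonant (*hirekgif*, *medas*, *ujet*); -ur when the stem ends in a voiced consonant (*zir*, *bizov*).
Since the final consonant of *nut* is /t/ (voiceless), it takes -jaw, giving *nutjaw*.
*tosar*: final consonant = /r/, voiced → -ur → *tosarur*.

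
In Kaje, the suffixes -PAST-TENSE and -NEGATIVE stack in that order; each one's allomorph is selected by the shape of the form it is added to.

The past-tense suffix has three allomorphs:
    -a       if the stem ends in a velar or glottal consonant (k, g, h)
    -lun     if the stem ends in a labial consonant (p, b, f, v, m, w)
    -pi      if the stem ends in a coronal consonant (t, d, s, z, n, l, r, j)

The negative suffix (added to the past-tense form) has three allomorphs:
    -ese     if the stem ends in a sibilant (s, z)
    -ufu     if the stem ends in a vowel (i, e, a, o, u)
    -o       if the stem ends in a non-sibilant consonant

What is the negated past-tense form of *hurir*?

The final consonant of *hurir* is /r/, which is coronal, so the past-tense suffix is -pi, giving *hurirpi*.
The final sound of the past-tense form *hurirpi* is /i/, which is a vowel, so the negative suffix is -ufu, giving *hurirpiufu*.

hurirpiufu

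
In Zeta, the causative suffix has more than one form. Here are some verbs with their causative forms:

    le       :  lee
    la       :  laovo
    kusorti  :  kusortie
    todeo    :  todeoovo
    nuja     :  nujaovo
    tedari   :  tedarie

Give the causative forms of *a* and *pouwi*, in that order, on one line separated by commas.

aovo, pouwie

The suffix is conditioned by the last vowel: -e when the last vowel of the stem is a front vowel (*le*, *kusorti*, *tedari*); -ovo when the last vowel of the stem is a back vowel (*la*, *todeo*, *nuja*).
*a*: last vowel = /a/, a back vowel → -ovo → *aovo*.
Since the last vowel of *pouwi* is /i/ (a front vowel), it takes -e, giving *pouwie*.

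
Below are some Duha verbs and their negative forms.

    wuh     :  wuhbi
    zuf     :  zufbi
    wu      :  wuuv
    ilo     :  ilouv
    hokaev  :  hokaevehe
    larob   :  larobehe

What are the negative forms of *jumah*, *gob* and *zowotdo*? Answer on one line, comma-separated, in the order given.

The alternation tracks the final sound of the stem — -bi when the stem ends in a voiceless consonant (*wuh*, *zuf*); -ehe when the stem ends in a voiced consonant (*hokaev*, *larob*); -uv when the stem ends in a vowel (*wu*, *ilo*).
*jumah* — final sound /h/ (a voiceless consonant) → -bi → *jumahbi*.
*gob*: final sound = /b/, a voiced consonant → -ehe → *gobehe*.
Since the final sound of *zowotdo* is /o/ (a vowel), it takes -uv, giving *zowotdouv*.

jumahbi, gobehe, zowotdouv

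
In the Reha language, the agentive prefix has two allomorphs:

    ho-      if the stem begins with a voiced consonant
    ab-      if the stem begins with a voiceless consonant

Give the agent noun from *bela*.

*bela* — first consonant /b/ (voiced) → ho- → *hobela*.

hobela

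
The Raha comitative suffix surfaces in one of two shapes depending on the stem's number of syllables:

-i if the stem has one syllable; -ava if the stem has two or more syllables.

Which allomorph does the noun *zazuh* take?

-ava

*zazuh* has 2 syllables, so the suffix is -ava.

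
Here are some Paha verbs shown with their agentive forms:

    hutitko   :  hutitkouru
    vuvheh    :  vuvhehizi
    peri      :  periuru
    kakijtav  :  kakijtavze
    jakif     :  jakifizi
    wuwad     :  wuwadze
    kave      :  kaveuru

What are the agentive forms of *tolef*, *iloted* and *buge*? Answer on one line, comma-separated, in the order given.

tolefizi, ilotedze, bugeuru

The pattern is voicing of the final sound: -izi when the stem ends in a voiceless consonant (*vuvheh*, *jakif*); -ze when the stem ends in a voiced consonant (*kakijtav*, *wuwad*); -uru when the stem ends in a vowel (*hutitko*, *peri*, *kave*).
Since the final sound of *tolef* is /f/ (a voiceless consonant), it takes -izi, giving *tolefizi*.
Since the final sound of *iloted* is /d/ (a voiced consonant), it takes -ze, giving *ilotedze*.
Since the final sound of *buge* is /e/ (a vowel), it takes -uru, giving *bugeuru*.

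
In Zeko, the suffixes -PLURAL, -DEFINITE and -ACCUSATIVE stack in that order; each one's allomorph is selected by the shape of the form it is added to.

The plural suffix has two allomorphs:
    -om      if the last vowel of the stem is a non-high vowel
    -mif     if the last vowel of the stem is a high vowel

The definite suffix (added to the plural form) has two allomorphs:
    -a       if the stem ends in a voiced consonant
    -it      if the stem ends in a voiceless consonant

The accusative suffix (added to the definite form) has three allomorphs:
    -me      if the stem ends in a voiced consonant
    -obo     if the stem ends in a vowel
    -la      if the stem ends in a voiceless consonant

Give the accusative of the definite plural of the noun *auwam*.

auwamomaobo

Since the last vowel of *auwam* is /a/ (a non-high vowel), it takes -om, giving *auwamom*.
Since the final consonant of the plural form *auwamom* is /m/ (voiced), it takes -a, giving *auwamoma*.
The final sound of the definite form *auwamoma* is /a/, which is a vowel, so the accusative suffix is -obo, giving *auwamomaobo*.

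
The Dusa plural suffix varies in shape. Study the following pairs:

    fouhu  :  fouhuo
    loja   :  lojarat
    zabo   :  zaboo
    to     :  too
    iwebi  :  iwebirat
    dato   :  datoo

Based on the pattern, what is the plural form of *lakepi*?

lakepirat

The pattern is rounding harmony: -o when the last vowel of the stem is a rounded vowel (*fouhu*, *zabo*, *to*, *dato*); -rat when the last vowel of the stem is an unrounded vowel (*loja*, *iwebi*).
*lakepi*: last vowel = /i/, an unrounded vowel → -rat → *lakepirat*.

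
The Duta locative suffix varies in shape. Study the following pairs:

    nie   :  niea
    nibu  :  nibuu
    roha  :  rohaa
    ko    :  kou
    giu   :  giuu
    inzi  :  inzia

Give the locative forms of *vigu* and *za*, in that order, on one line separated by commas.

viguu, zaa

The suffix is conditioned by the last vowel: -u when the last vowel of the stem is a rounded vowel (*nibu*, *ko*, *giu*); -a when the last vowel of the stem is an unrounded vowel (*nie*, *roha*, *inzi*).
Since the last vowel of *vigu* is /u/ (a rounded vowel), it takes -u, giving *viguu*.
*za*: last vowel = /a/, an unrounded vowel → -a → *zaa*.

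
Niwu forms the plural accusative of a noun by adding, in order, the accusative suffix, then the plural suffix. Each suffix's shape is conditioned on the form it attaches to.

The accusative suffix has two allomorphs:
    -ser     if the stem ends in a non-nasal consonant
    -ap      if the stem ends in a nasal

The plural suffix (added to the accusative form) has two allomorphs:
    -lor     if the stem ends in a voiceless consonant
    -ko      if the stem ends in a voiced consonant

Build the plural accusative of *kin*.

kinaplor

The final consonant of *kin* is /n/, which is a nasal, so the accusative suffix is -ap, giving *kinap*.
The accusative form *kinap* — final consonant /p/ (voiceless) → -lor → *kinaplor*.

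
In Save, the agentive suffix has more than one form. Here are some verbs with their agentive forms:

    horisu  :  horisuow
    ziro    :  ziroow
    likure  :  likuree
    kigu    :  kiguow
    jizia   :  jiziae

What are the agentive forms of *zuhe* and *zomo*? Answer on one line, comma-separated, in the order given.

zuhee, zomoow

Looking at the last vowel of each stem: -ow when the last vowel of the stem is a rounded vowel (*horisu*, *ziro*, *kigu*); -e when the last vowel of the stem is an unrounded vowel (*likure*, *jizia*).
Since the last vowel of *zuhe* is /e/ (an unrounded vowel), it takes -e, giving *zuhee*.
*zomo* — last vowel /o/ (a rounded vowel) → -ow → *zomoow*.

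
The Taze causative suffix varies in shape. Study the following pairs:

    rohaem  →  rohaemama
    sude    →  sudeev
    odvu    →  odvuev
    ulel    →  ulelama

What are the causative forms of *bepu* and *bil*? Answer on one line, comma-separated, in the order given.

The pattern is consonant vs. vowel: -ama when the stem ends in a consonant (*rohaem*, *ulel*); -ev when the stem ends in a vowel (*sude*, *odvu*).
Since the final sound of *bepu* is /u/ (a vowel), it takes -ev, giving *bepuev*.
*bil* — final sound /l/ (a consonant) → -ama → *bilama*.

bepuev, bilama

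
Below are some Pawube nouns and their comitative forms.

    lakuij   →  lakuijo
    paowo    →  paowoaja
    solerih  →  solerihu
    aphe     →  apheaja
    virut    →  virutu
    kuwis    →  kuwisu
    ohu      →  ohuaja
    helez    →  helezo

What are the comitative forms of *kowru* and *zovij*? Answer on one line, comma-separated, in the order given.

The suffix is conditioned by the final sound: -u when the stem ends in a voiceless consonant (*solerih*, *virut*, *kuwis*); -o when the stem ends in a voiced consonant (*lakuij*, *helez*); -aja when the stem ends in a vowel (*paowo*, *aphe*, *ohu*).
*kowru* — final sound /u/ (a vowel) → -aja → *kowruaja*.
*zovij*: final sound = /j/, a voiced consonant → -o → *zovijo*.

kowruaja, zovijo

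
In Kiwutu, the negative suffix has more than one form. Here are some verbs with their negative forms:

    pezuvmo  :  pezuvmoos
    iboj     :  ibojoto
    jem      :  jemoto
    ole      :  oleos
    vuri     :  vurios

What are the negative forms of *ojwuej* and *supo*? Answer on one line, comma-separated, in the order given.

ojwuejoto, supoos

The pattern is consonant vs. vowel: -oto when the stem ends in a consonant (*iboj*, *jem*); -os when the stem ends in a vowel (*pezuvmo*, *ole*, *vuri*).
The final sound of *ojwuej* is /j/, which is a consonant, so the suffix is -oto, giving *ojwuejoto*.
*supo* — final sound /o/ (a vowel) → -os → *supoos*.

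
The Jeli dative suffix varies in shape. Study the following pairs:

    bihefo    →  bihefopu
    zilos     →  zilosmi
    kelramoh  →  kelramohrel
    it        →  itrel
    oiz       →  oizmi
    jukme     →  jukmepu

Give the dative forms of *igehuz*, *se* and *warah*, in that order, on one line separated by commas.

igehuzmi, sepu, warahrel

Looking at the final sound of each stem: -mi when the stem ends in a sibilant (*zilos*, *oiz*); -rel when the stem ends in a non-sibilant consonant (*kelramoh*, *it*); -pu when the stem ends in a vowel (*bihefo*, *jukme*).
*igehuz* — final sound /z/ (a sibilant) → -mi → *igehuzmi*.
The final sound of *se* is /e/, which is a vowel, so the suffix is -pu, giving *sepu*.
The final sound of *warah* is /h/, which is a non-sibilant consonant, so the suffix is -rel, giving *warahrel*.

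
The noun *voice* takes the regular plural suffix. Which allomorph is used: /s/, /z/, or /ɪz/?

The stem *voice* ends in a sibilant (/s, z, ʃ, ʒ, tʃ, dʒ/).
The plural suffix surfaces as /ɪz/ after sibilants, /s/ after other voiceless consonants, and /z/ after other voiced sounds.
So the plural -s on *voice* is pronounced /ɪz/.

/ɪz/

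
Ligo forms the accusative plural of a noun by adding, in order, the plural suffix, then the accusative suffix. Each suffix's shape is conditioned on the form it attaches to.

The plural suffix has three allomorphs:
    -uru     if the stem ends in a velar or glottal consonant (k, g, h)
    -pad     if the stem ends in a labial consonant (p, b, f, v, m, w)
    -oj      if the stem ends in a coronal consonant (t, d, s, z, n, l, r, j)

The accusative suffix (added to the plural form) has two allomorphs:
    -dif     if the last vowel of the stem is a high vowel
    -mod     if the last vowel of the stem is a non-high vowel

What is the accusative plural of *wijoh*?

wijohurudif

The final consonant of *wijoh* is /h/, which is velar/glottal, so the plural suffix is -uru, giving *wijohuru*.
The plural form *wijohuru* — last vowel /u/ (a high vowel) → -dif → *wijohurudif*.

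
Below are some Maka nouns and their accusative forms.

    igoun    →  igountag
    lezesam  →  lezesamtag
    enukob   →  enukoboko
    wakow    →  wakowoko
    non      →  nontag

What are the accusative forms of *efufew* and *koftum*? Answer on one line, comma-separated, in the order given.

Looking at the final consonant of each stem: -tag when the stem ends in a nasal (*igoun*, *lezesam*, *non*); -oko when the stem ends in a non-nasal consonant (*enukob*, *wakow*).
Since the final consonant of *efufew* is /w/ (non-nasal), it takes -oko, giving *efufewoko*.
Since the final consonant of *koftum* is /m/ (a nasal), it takes -tag, giving *koftumtag*.

efufewoko, koftumtag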